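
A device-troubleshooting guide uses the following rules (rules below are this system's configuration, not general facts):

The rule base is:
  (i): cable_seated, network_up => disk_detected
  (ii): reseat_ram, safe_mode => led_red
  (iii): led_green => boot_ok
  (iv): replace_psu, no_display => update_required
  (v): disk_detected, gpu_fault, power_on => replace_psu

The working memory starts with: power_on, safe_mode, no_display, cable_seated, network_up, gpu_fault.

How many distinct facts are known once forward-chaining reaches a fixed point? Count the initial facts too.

Round 1 — (i), derive disk_detected.
Round 2 — (v), derive replace_psu.
Round 3 — (iv), derive update_required.
Closure: {cable_seated, disk_detected, gpu_fault, network_up, no_display, power_on, replace_psu, safe_mode, update_required} — 9 facts.

9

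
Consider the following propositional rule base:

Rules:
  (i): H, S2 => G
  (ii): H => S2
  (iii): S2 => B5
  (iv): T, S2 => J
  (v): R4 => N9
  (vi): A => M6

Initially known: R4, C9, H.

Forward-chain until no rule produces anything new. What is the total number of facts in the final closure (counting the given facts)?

7

Round 1: (ii) [H => S2]; (v) [R4 => N9]. Adds S2, N9.
Round 2: (i) [H, S2 => G]; (iii) [S2 => B5]. Adds G, B5.
Closure: {B5, C9, G, H, N9, R4, S2} — 7 facts.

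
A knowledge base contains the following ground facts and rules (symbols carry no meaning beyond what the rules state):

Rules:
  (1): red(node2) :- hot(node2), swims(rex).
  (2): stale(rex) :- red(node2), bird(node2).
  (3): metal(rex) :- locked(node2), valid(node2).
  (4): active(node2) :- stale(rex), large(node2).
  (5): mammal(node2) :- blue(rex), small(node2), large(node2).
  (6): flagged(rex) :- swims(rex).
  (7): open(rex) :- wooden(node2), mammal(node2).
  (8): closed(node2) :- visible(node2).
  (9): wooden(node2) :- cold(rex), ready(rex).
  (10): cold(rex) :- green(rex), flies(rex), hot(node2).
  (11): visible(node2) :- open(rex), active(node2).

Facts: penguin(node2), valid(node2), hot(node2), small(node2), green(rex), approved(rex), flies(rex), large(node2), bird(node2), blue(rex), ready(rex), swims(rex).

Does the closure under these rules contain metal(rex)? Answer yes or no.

no

Round 1: (1) [red(node2) :- hot(node2), swims(rex).]; (5) [mammal(node2) :- blue(rex), small(node2), large(node2).]; (6) [flagged(rex) :- swims(rex).]; (10) [cold(rex) :- green(rex), flies(rex), hot(node2).]. Adds red(node2), mammal(node2), flagged(rex), cold(rex).
Round 2: (2) [stale(rex) :- red(node2), bird(node2).]; (9) [wooden(node2) :- cold(rex), ready(rex).]. Adds stale(rex), wooden(node2).
Round 3: (4) [active(node2) :- stale(rex), large(node2).]; (7) [open(rex) :- wooden(node2), mammal(node2).]. Adds active(node2), open(rex).
Round 4: (11) [visible(node2) :- open(rex), active(node2).]. Adds visible(node2).
Round 5: (8) [closed(node2) :- visible(node2).]. Adds closed(node2).
Fixed point reached. metal(rex) is concluded only by (3); (3) needs locked(node2) (never derived).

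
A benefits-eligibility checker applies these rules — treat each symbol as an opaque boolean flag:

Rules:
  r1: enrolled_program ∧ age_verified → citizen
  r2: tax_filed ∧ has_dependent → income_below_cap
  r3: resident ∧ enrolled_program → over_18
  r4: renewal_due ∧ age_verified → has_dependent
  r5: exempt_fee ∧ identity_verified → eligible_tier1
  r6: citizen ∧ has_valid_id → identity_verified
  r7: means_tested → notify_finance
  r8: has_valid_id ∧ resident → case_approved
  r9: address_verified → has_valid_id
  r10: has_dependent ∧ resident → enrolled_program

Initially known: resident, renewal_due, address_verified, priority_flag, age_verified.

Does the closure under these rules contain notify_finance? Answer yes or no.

no

Round 1 fires r4, r9, giving has_dependent, has_valid_id.
Round 2 fires r8, r10, giving case_approved, enrolled_program.
Round 3 fires r1, r3, giving citizen, over_18.
Round 4 fires r6, giving identity_verified.
Fixed point reached. notify_finance is concluded only by r7; r7 needs means_tested (never derived).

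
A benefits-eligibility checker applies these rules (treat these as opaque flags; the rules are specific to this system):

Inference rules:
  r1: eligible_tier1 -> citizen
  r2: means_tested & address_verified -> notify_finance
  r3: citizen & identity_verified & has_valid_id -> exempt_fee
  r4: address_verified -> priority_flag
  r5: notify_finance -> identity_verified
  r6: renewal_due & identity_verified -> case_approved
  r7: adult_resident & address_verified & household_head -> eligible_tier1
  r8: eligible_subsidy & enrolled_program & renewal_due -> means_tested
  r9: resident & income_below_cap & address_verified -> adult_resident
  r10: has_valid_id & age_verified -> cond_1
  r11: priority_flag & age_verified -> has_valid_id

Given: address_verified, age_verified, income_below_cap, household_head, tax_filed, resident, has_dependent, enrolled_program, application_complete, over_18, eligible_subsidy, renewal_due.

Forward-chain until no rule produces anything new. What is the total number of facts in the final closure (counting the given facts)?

[1] r4 [address_verified -> priority_flag]; r8 [eligible_subsidy & enrolled_program & renewal_due -> means_tested]; r9 [resident & income_below_cap & address_verified -> adult_resident]. ⇒ new: priority_flag, means_tested, adult_resident.
[2] r2 [means_tested & address_verified -> notify_finance]; r7 [adult_resident & address_verified & household_head -> eligible_tier1]; r11 [priority_flag & age_verified -> has_valid_id]. ⇒ new: notify_finance, eligible_tier1, has_valid_id.
[3] r1 [eligible_tier1 -> citizen]; r5 [notify_finance -> identity_verified]; r10 [has_valid_id & age_verified -> cond_1]. ⇒ new: citizen, identity_verified, cond_1.
[4] r3 [citizen & identity_verified & has_valid_id -> exempt_fee]; r6 [renewal_due & identity_verified -> case_approved]. ⇒ new: exempt_fee, case_approved.
Closure: {address_verified, adult_resident, age_verified, application_complete, case_approved, citizen, cond_1, eligible_subsidy, eligible_tier1, enrolled_program, exempt_fee, has_dependent, has_valid_id, household_head, identity_verified, income_below_cap, means_tested, notify_finance, over_18, priority_flag, renewal_due, resident, tax_filed} — 23 facts.

23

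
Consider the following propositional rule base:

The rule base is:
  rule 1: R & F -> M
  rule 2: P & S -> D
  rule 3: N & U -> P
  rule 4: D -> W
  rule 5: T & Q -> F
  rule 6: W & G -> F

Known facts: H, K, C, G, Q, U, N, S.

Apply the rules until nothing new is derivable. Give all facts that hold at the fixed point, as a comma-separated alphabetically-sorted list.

C, D, F, G, H, K, N, P, Q, S, U, W

Round 1: rule 3 [N & U -> P]. Adds P.
Round 2: rule 2 [P & S -> D]. Adds D.
Round 3: rule 4 [D -> W]. Adds W.
Round 4: rule 6 [W & G -> F]. Adds F.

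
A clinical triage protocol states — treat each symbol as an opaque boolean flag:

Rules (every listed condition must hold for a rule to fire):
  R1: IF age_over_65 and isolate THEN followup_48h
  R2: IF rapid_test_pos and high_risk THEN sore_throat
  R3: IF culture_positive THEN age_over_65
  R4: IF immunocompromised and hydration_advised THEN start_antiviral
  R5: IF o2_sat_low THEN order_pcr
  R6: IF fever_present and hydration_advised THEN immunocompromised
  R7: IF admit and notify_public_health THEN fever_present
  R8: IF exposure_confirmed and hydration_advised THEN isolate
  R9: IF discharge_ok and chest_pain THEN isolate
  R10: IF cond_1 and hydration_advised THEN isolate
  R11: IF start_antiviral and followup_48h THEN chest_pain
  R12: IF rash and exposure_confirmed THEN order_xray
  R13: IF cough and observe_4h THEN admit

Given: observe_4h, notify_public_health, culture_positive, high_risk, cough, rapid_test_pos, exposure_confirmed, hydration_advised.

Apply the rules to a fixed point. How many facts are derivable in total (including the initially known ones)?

Round 1: R2 [IF rapid_test_pos and high_risk THEN sore_throat]; R3 [IF culture_positive THEN age_over_65]; R8 [IF exposure_confirmed and hydration_advised THEN isolate]; R13 [IF cough and observe_4h THEN admit]. Adds sore_throat, age_over_65, isolate, admit.
Round 2: R1 [IF age_over_65 and isolate THEN followup_48h]; R7 [IF admit and notify_public_health THEN fever_present]. Adds followup_48h, fever_present.
Round 3: R6 [IF fever_present and hydration_advised THEN immunocompromised]. Adds immunocompromised.
Round 4: R4 [IF immunocompromised and hydration_advised THEN start_antiviral]. Adds start_antiviral.
Round 5: R11 [IF start_antiviral and followup_48h THEN chest_pain]. Adds chest_pain.
Closure: {admit, age_over_65, chest_pain, cough, culture_positive, exposure_confirmed, fever_present, followup_48h, high_risk, hydration_advised, immunocompromised, isolate, notify_public_health, observe_4h, rapid_test_pos, sore_throat, start_antiviral} — 17 facts.

17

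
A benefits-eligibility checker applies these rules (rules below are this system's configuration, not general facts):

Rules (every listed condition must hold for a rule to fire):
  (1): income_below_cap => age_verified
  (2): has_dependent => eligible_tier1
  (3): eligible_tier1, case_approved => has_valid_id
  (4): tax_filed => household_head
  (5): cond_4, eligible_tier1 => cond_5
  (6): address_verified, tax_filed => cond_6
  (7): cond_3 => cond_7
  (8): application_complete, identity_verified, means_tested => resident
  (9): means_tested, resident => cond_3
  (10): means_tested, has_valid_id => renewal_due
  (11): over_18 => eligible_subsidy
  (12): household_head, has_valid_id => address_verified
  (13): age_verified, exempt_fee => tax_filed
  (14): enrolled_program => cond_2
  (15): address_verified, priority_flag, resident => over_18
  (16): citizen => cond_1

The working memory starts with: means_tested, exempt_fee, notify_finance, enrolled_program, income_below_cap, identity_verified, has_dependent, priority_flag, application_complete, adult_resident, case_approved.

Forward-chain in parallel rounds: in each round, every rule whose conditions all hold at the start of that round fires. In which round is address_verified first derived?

Round 1 fires (1), (2), (8), (14), giving age_verified, eligible_tier1, resident, cond_2.
Round 2 fires (3), (9), (13), giving has_valid_id, cond_3, tax_filed.
Round 3 fires (4), (7), (10), giving household_head, cond_7, renewal_due.
Round 4 fires (12), giving address_verified.
address_verified first appears in round 4.

4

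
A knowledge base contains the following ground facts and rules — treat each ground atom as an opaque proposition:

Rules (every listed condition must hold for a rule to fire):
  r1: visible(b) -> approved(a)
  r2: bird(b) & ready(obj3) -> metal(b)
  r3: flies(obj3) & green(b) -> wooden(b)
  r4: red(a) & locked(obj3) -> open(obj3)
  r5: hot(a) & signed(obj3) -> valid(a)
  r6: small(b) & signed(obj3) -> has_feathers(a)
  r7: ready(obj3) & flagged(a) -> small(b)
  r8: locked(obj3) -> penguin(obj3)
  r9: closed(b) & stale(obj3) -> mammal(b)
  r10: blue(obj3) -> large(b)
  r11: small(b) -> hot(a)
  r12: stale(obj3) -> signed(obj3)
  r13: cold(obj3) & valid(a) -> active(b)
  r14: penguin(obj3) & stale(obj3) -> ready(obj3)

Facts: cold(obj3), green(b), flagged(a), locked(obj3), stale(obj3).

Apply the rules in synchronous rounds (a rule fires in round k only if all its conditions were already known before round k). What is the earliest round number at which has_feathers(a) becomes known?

Round 1: r8 [locked(obj3) -> penguin(obj3)]; r12 [stale(obj3) -> signed(obj3)]. New: penguin(obj3), signed(obj3).
Round 2: r14 [penguin(obj3) & stale(obj3) -> ready(obj3)]. New: ready(obj3).
Round 3: r7 [ready(obj3) & flagged(a) -> small(b)]. New: small(b).
Round 4: r6 [small(b) & signed(obj3) -> has_feathers(a)]; r11 [small(b) -> hot(a)]. New: has_feathers(a), hot(a).
has_feathers(a) first appears in round 4.

4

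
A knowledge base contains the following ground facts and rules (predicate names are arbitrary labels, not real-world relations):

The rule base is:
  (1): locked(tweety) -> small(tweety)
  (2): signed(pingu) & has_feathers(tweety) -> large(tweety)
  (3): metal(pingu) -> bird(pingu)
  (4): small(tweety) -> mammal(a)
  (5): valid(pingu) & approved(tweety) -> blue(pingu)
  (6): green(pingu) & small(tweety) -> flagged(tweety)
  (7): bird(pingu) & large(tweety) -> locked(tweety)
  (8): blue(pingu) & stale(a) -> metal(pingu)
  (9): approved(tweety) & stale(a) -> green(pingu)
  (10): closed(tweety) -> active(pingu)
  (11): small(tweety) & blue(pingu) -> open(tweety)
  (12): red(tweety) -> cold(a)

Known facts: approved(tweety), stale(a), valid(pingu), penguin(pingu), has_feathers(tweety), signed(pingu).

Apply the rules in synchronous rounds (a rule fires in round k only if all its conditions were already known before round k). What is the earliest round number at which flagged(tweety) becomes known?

Round 1: (2) [signed(pingu) & has_feathers(tweety) -> large(tweety)]; (5) [valid(pingu) & approved(tweety) -> blue(pingu)]; (9) [approved(tweety) & stale(a) -> green(pingu)]. New: large(tweety), blue(pingu), green(pingu).
Round 2: (8) [blue(pingu) & stale(a) -> metal(pingu)]. New: metal(pingu).
Round 3: (3) [metal(pingu) -> bird(pingu)]. New: bird(pingu).
Round 4: (7) [bird(pingu) & large(tweety) -> locked(tweety)]. New: locked(tweety).
Round 5: (1) [locked(tweety) -> small(tweety)]. New: small(tweety).
Round 6: (4) [small(tweety) -> mammal(a)]; (6) [green(pingu) & small(tweety) -> flagged(tweety)]; (11) [small(tweety) & blue(pingu) -> open(tweety)]. New: mammal(a), flagged(tweety), open(tweety).
flagged(tweety) first appears in round 6.

6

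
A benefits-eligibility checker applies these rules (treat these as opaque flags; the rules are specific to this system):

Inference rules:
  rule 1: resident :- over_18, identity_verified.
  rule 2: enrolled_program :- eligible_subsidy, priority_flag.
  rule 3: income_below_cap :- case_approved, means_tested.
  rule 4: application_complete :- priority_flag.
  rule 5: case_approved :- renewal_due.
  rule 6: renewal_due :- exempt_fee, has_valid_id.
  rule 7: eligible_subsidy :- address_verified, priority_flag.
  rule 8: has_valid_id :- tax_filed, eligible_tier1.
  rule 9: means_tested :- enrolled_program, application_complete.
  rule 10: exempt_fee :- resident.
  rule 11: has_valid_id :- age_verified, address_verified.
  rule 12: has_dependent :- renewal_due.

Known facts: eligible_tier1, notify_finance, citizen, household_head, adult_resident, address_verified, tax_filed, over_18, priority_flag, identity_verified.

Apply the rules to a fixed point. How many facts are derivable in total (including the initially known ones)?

21

Round 1: rule 1 [resident :- over_18, identity_verified.]; rule 4 [application_complete :- priority_flag.]; rule 7 [eligible_subsidy :- address_verified, priority_flag.]; rule 8 [has_valid_id :- tax_filed, eligible_tier1.]. New: resident, application_complete, eligible_subsidy, has_valid_id.
Round 2: rule 2 [enrolled_program :- eligible_subsidy, priority_flag.]; rule 10 [exempt_fee :- resident.]. New: enrolled_program, exempt_fee.
Round 3: rule 6 [renewal_due :- exempt_fee, has_valid_id.]; rule 9 [means_tested :- enrolled_program, application_complete.]. New: renewal_due, means_tested.
Round 4: rule 5 [case_approved :- renewal_due.]; rule 12 [has_dependent :- renewal_due.]. New: case_approved, has_dependent.
Round 5: rule 3 [income_below_cap :- case_approved, means_tested.]. New: income_below_cap.
Closure: {address_verified, adult_resident, application_complete, case_approved, citizen, eligible_subsidy, eligible_tier1, enrolled_program, exempt_fee, has_dependent, has_valid_id, household_head, identity_verified, income_below_cap, means_tested, notify_finance, over_18, priority_flag, renewal_due, resident, tax_filed} — 21 facts.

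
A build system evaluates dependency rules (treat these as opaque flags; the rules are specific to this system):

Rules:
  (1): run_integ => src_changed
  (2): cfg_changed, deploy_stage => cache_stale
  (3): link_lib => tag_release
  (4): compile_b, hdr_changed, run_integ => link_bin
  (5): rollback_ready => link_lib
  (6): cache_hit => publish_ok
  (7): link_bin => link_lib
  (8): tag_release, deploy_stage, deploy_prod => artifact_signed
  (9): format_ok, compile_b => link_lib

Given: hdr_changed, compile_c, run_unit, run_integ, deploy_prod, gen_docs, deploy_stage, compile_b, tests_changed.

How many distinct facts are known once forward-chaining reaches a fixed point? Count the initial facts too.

14

Round 1: (1) [run_integ => src_changed]; (4) [compile_b, hdr_changed, run_integ => link_bin]. Adds src_changed, link_bin.
Round 2: (7) [link_bin => link_lib]. Adds link_lib.
Round 3: (3) [link_lib => tag_release]. Adds tag_release.
Round 4: (8) [tag_release, deploy_stage, deploy_prod => artifact_signed]. Adds artifact_signed.
Closure: {artifact_signed, compile_b, compile_c, deploy_prod, deploy_stage, gen_docs, hdr_changed, link_bin, link_lib, run_integ, run_unit, src_changed, tag_release, tests_changed} — 14 facts.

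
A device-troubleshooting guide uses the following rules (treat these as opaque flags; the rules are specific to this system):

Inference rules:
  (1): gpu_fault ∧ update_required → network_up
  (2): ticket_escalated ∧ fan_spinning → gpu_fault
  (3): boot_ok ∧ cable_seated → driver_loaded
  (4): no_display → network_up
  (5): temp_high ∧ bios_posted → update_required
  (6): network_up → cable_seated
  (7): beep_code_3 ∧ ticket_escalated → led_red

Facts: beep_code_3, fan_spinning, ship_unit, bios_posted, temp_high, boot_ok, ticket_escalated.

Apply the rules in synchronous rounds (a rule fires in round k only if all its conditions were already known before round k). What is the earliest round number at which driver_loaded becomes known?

4

Round 1: (2) [ticket_escalated ∧ fan_spinning → gpu_fault]; (5) [temp_high ∧ bios_posted → update_required]; (7) [beep_code_3 ∧ ticket_escalated → led_red]. New: gpu_fault, update_required, led_red.
Round 2: (1) [gpu_fault ∧ update_required → network_up]. New: network_up.
Round 3: (6) [network_up → cable_seated]. New: cable_seated.
Round 4: (3) [boot_ok ∧ cable_seated → driver_loaded]. New: driver_loaded.
driver_loaded first appears in round 4.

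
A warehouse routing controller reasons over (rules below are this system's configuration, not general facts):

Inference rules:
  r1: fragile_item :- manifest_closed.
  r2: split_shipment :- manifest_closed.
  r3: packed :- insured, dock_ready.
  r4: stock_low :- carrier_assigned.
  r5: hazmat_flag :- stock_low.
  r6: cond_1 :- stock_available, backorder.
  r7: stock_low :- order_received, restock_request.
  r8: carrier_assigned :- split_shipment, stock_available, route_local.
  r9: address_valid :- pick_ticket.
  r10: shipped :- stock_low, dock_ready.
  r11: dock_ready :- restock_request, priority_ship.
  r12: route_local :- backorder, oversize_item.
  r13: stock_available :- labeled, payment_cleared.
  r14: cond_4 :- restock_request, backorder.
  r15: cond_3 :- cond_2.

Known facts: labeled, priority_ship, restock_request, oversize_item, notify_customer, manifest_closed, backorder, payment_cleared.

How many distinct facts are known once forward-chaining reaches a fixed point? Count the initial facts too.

[1] r1 [fragile_item :- manifest_closed.]; r2 [split_shipment :- manifest_closed.]; r11 [dock_ready :- restock_request, priority_ship.]; r12 [route_local :- backorder, oversize_item.]; r13 [stock_available :- labeled, payment_cleared.]; r14 [cond_4 :- restock_request, backorder.]. ⇒ new: fragile_item, split_shipment, dock_ready, route_local, stock_available, cond_4.
[2] r6 [cond_1 :- stock_available, backorder.]; r8 [carrier_assigned :- split_shipment, stock_available, route_local.]. ⇒ new: cond_1, carrier_assigned.
[3] r4 [stock_low :- carrier_assigned.]. ⇒ new: stock_low.
[4] r5 [hazmat_flag :- stock_low.]; r10 [shipped :- stock_low, dock_ready.]. ⇒ new: hazmat_flag, shipped.
Closure: {backorder, carrier_assigned, cond_1, cond_4, dock_ready, fragile_item, hazmat_flag, labeled, manifest_closed, notify_customer, oversize_item, payment_cleared, priority_ship, restock_request, route_local, shipped, split_shipment, stock_available, stock_low} — 19 facts.

19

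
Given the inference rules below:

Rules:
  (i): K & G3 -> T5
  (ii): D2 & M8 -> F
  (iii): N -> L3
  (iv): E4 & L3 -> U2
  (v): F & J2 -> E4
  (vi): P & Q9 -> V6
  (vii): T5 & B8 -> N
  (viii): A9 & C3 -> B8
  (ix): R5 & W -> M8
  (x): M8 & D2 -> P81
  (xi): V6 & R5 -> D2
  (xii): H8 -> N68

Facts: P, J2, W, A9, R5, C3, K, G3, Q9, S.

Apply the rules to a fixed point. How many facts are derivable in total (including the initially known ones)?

Round 1: (i) [K & G3 -> T5]; (vi) [P & Q9 -> V6]; (viii) [A9 & C3 -> B8]; (ix) [R5 & W -> M8]. New: T5, V6, B8, M8.
Round 2: (vii) [T5 & B8 -> N]; (xi) [V6 & R5 -> D2]. New: N, D2.
Round 3: (ii) [D2 & M8 -> F]; (iii) [N -> L3]; (x) [M8 & D2 -> P81]. New: F, L3, P81.
Round 4: (v) [F & J2 -> E4]. New: E4.
Round 5: (iv) [E4 & L3 -> U2]. New: U2.
Closure: {A9, B8, C3, D2, E4, F, G3, J2, K, L3, M8, N, P, P81, Q9, R5, S, T5, U2, V6, W} — 21 facts.

21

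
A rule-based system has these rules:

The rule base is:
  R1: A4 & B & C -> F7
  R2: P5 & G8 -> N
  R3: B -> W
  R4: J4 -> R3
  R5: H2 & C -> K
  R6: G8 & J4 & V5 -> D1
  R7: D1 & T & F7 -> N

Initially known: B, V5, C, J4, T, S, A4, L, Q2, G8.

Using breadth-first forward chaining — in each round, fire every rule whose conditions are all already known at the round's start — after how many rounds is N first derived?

2

Round 1 — R1, R3, R4, R6, derive F7, W, R3, D1.
Round 2 — R7, derive N.
N first appears in round 2.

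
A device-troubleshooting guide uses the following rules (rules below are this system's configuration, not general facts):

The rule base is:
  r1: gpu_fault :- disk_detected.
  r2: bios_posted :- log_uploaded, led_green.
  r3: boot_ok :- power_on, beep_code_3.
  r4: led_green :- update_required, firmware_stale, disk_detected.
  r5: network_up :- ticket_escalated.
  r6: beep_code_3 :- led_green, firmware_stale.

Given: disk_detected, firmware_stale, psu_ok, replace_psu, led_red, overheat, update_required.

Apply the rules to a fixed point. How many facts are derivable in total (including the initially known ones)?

10

Round 1: r1 [gpu_fault :- disk_detected.]; r4 [led_green :- update_required, firmware_stale, disk_detected.]. Adds gpu_fault, led_green.
Round 2: r6 [beep_code_3 :- led_green, firmware_stale.]. Adds beep_code_3.
Closure: {beep_code_3, disk_detected, firmware_stale, gpu_fault, led_green, led_red, overheat, psu_ok, replace_psu, update_required} — 10 facts.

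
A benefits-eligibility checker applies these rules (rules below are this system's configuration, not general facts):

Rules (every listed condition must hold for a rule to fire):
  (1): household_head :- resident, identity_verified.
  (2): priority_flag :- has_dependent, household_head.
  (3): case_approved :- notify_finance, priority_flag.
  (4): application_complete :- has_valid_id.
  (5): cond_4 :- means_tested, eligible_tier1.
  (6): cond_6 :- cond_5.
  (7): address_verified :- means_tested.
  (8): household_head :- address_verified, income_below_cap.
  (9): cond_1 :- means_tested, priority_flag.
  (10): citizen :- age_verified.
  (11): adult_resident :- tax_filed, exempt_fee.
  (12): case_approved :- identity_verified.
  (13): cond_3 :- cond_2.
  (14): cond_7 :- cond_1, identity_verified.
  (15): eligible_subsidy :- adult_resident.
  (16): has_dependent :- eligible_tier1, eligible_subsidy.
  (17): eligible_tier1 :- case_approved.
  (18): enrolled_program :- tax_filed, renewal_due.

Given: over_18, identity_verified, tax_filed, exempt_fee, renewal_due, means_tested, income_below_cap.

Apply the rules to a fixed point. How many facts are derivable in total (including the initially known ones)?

Round 1 — (7), (11), (12), (18), derive address_verified, adult_resident, case_approved, enrolled_program.
Round 2 — (8), (15), (17), derive household_head, eligible_subsidy, eligible_tier1.
Round 3 — (5), (16), derive cond_4, has_dependent.
Round 4 — (2), derive priority_flag.
Round 5 — (9), derive cond_1.
Round 6 — (14), derive cond_7.
Closure: {address_verified, adult_resident, case_approved, cond_1, cond_4, cond_7, eligible_subsidy, eligible_tier1, enrolled_program, exempt_fee, has_dependent, household_head, identity_verified, income_below_cap, means_tested, over_18, priority_flag, renewal_due, tax_filed} — 19 facts.

19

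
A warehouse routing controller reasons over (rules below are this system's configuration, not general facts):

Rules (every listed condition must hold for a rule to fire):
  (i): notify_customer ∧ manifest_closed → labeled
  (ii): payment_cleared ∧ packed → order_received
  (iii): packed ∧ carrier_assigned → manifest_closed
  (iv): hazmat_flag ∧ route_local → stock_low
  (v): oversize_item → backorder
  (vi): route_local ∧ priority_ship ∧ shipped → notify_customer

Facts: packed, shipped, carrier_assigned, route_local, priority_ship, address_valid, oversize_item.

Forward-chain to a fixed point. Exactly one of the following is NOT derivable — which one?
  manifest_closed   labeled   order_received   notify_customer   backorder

Round 1: (iii) [packed ∧ carrier_assigned → manifest_closed]; (v) [oversize_item → backorder]; (vi) [route_local ∧ priority_ship ∧ shipped → notify_customer]. Adds manifest_closed, backorder, notify_customer.
Round 2: (i) [notify_customer ∧ manifest_closed → labeled]. Adds labeled.
Derived: notify_customer (round 1), manifest_closed (round 1), backorder (round 1), labeled (round 2). order_received never appears in any round.

order_received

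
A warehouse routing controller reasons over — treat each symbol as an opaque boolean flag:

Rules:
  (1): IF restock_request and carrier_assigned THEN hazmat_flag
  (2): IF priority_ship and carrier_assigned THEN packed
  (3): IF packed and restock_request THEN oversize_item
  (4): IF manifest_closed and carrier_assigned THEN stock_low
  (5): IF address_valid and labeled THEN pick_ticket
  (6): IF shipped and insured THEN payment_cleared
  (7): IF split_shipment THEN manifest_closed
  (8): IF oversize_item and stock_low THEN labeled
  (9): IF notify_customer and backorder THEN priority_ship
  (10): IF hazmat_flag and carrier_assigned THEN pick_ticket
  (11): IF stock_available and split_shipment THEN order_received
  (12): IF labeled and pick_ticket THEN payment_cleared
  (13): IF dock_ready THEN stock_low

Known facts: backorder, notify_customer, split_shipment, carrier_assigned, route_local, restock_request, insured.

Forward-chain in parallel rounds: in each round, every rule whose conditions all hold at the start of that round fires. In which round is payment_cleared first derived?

5

[1] (1) [IF restock_request and carrier_assigned THEN hazmat_flag]; (7) [IF split_shipment THEN manifest_closed]; (9) [IF notify_customer and backorder THEN priority_ship]. ⇒ new: hazmat_flag, manifest_closed, priority_ship.
[2] (2) [IF priority_ship and carrier_assigned THEN packed]; (4) [IF manifest_closed and carrier_assigned THEN stock_low]; (10) [IF hazmat_flag and carrier_assigned THEN pick_ticket]. ⇒ new: packed, stock_low, pick_ticket.
[3] (3) [IF packed and restock_request THEN oversize_item]. ⇒ new: oversize_item.
[4] (8) [IF oversize_item and stock_low THEN labeled]. ⇒ new: labeled.
[5] (12) [IF labeled and pick_ticket THEN payment_cleared]. ⇒ new: payment_cleared.
payment_cleared first appears in round 5.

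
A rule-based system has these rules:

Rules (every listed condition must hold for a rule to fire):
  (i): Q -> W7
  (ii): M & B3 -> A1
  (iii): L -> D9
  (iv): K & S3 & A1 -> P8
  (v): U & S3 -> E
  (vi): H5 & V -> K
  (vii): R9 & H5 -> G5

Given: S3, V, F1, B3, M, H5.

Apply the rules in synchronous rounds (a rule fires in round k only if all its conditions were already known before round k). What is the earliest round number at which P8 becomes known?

Round 1: (ii) [M & B3 -> A1]; (vi) [H5 & V -> K]. Adds A1, K.
Round 2: (iv) [K & S3 & A1 -> P8]. Adds P8.
P8 first appears in round 2.

2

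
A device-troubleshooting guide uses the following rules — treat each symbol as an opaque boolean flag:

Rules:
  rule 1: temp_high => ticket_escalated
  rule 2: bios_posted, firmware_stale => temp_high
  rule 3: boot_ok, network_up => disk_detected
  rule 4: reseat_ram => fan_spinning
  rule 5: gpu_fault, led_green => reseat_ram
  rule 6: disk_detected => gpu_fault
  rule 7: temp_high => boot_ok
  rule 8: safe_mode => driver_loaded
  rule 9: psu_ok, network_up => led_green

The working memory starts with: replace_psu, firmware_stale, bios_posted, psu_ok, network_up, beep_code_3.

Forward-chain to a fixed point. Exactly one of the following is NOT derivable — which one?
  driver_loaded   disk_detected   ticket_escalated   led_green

driver_loaded

[1] rule 2 [bios_posted, firmware_stale => temp_high]; rule 9 [psu_ok, network_up => led_green]. ⇒ new: temp_high, led_green.
[2] rule 1 [temp_high => ticket_escalated]; rule 7 [temp_high => boot_ok]. ⇒ new: ticket_escalated, boot_ok.
[3] rule 3 [boot_ok, network_up => disk_detected]. ⇒ new: disk_detected.
[4] rule 6 [disk_detected => gpu_fault]. ⇒ new: gpu_fault.
[5] rule 5 [gpu_fault, led_green => reseat_ram]. ⇒ new: reseat_ram.
[6] rule 4 [reseat_ram => fan_spinning]. ⇒ new: fan_spinning.
Derived: led_green (round 1), disk_detected (round 3), ticket_escalated (round 2). driver_loaded never appears in any round.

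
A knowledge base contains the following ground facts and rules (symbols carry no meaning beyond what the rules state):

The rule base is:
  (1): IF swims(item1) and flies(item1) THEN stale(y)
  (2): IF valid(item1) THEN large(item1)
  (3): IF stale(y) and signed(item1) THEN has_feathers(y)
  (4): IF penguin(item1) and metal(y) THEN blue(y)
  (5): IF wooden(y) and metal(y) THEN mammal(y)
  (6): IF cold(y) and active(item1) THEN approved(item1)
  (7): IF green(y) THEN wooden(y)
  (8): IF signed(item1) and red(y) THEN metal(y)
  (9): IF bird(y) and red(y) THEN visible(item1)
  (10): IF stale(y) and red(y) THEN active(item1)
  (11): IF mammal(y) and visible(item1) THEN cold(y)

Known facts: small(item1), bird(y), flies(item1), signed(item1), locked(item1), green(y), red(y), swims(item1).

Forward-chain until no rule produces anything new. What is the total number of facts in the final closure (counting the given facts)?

17

Round 1 — (1), (7), (8), (9), derive stale(y), wooden(y), metal(y), visible(item1).
Round 2 — (3), (5), (10), derive has_feathers(y), mammal(y), active(item1).
Round 3 — (11), derive cold(y).
Round 4 — (6), derive approved(item1).
Closure: {active(item1), approved(item1), bird(y), cold(y), flies(item1), green(y), has_feathers(y), locked(item1), mammal(y), metal(y), red(y), signed(item1), small(item1), stale(y), swims(item1), visible(item1), wooden(y)} — 17 facts.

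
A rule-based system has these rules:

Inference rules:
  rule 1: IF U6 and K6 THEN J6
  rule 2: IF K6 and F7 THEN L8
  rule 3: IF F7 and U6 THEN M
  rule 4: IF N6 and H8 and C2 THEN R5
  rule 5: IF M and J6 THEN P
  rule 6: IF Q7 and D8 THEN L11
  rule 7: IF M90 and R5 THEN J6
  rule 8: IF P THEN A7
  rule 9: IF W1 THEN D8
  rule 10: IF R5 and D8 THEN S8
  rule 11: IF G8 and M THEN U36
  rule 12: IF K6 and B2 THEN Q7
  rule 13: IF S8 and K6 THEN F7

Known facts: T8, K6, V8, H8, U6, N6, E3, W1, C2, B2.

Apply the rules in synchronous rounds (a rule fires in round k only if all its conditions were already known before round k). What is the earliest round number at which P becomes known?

5

Round 1: rule 1 [IF U6 and K6 THEN J6]; rule 4 [IF N6 and H8 and C2 THEN R5]; rule 9 [IF W1 THEN D8]; rule 12 [IF K6 and B2 THEN Q7]. Adds J6, R5, D8, Q7.
Round 2: rule 6 [IF Q7 and D8 THEN L11]; rule 10 [IF R5 and D8 THEN S8]. Adds L11, S8.
Round 3: rule 13 [IF S8 and K6 THEN F7]. Adds F7.
Round 4: rule 2 [IF K6 and F7 THEN L8]; rule 3 [IF F7 and U6 THEN M]. Adds L8, M.
Round 5: rule 5 [IF M and J6 THEN P]. Adds P.
P first appears in round 5.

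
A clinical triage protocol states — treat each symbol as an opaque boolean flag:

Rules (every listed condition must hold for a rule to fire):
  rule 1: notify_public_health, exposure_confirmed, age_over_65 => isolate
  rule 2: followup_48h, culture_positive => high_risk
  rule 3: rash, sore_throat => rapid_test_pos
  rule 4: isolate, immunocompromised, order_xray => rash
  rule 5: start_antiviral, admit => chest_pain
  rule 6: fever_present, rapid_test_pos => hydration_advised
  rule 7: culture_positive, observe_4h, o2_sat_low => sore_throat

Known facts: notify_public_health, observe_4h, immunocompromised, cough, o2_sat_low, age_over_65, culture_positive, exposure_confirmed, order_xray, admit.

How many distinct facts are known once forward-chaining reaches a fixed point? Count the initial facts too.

[1] rule 1 [notify_public_health, exposure_confirmed, age_over_65 => isolate]; rule 7 [culture_positive, observe_4h, o2_sat_low => sore_throat]. ⇒ new: isolate, sore_throat.
[2] rule 4 [isolate, immunocompromised, order_xray => rash]. ⇒ new: rash.
[3] rule 3 [rash, sore_throat => rapid_test_pos]. ⇒ new: rapid_test_pos.
Closure: {admit, age_over_65, cough, culture_positive, exposure_confirmed, immunocompromised, isolate, notify_public_health, o2_sat_low, observe_4h, order_xray, rapid_test_pos, rash, sore_throat} — 14 facts.

14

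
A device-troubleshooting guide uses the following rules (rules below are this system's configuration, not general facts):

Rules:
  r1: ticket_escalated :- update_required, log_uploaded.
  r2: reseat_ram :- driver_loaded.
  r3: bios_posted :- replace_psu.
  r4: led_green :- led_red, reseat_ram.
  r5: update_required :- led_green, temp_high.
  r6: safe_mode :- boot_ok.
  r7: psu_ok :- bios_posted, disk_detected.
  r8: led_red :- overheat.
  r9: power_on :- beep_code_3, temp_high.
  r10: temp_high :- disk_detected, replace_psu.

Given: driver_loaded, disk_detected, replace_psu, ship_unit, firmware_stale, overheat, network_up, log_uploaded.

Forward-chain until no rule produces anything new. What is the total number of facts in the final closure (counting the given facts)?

16

Round 1 fires r2, r3, r8, r10, giving reseat_ram, bios_posted, led_red, temp_high.
Round 2 fires r4, r7, giving led_green, psu_ok.
Round 3 fires r5, giving update_required.
Round 4 fires r1, giving ticket_escalated.
Closure: {bios_posted, disk_detected, driver_loaded, firmware_stale, led_green, led_red, log_uploaded, network_up, overheat, psu_ok, replace_psu, reseat_ram, ship_unit, temp_high, ticket_escalated, update_required} — 16 facts.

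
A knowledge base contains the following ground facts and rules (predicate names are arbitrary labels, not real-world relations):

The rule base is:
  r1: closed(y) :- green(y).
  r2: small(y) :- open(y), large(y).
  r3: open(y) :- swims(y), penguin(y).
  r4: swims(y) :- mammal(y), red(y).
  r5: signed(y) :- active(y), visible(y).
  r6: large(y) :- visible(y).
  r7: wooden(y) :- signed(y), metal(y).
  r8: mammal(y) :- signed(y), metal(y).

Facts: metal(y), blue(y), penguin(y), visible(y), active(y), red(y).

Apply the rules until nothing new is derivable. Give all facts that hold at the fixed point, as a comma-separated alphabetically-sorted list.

Round 1: r5 [signed(y) :- active(y), visible(y).]; r6 [large(y) :- visible(y).]. Adds signed(y), large(y).
Round 2: r7 [wooden(y) :- signed(y), metal(y).]; r8 [mammal(y) :- signed(y), metal(y).]. Adds wooden(y), mammal(y).
Round 3: r4 [swims(y) :- mammal(y), red(y).]. Adds swims(y).
Round 4: r3 [open(y) :- swims(y), penguin(y).]. Adds open(y).
Round 5: r2 [small(y) :- open(y), large(y).]. Adds small(y).

active(y), blue(y), large(y), mammal(y), metal(y), open(y), penguin(y), red(y), signed(y), small(y), swims(y), visible(y), wooden(y)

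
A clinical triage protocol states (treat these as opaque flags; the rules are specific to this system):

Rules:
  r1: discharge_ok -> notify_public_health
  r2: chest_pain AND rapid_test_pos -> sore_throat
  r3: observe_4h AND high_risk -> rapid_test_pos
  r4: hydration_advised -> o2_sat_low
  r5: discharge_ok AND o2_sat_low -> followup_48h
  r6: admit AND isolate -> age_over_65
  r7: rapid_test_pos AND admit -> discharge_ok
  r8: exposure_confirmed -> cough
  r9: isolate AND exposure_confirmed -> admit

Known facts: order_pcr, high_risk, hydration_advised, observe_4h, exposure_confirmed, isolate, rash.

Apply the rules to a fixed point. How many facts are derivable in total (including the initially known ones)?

15

Round 1: r3 [observe_4h AND high_risk -> rapid_test_pos]; r4 [hydration_advised -> o2_sat_low]; r8 [exposure_confirmed -> cough]; r9 [isolate AND exposure_confirmed -> admit]. Adds rapid_test_pos, o2_sat_low, cough, admit.
Round 2: r6 [admit AND isolate -> age_over_65]; r7 [rapid_test_pos AND admit -> discharge_ok]. Adds age_over_65, discharge_ok.
Round 3: r1 [discharge_ok -> notify_public_health]; r5 [discharge_ok AND o2_sat_low -> followup_48h]. Adds notify_public_health, followup_48h.
Closure: {admit, age_over_65, cough, discharge_ok, exposure_confirmed, followup_48h, high_risk, hydration_advised, isolate, notify_public_health, o2_sat_low, observe_4h, order_pcr, rapid_test_pos, rash} — 15 facts.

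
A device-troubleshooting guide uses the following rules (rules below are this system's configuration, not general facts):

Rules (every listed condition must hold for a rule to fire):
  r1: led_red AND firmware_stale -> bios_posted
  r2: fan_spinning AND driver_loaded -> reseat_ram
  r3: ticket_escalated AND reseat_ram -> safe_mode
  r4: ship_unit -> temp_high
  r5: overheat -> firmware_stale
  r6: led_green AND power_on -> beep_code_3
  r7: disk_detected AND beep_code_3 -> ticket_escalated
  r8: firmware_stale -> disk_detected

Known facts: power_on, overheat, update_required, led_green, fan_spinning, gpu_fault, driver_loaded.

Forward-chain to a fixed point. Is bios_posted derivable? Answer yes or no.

Round 1 fires r2, r5, r6, giving reseat_ram, firmware_stale, beep_code_3.
Round 2 fires r8, giving disk_detected.
Round 3 fires r7, giving ticket_escalated.
Round 4 fires r3, giving safe_mode.
Fixed point reached. bios_posted is concluded only by r1; r1 needs led_red (never derived).

no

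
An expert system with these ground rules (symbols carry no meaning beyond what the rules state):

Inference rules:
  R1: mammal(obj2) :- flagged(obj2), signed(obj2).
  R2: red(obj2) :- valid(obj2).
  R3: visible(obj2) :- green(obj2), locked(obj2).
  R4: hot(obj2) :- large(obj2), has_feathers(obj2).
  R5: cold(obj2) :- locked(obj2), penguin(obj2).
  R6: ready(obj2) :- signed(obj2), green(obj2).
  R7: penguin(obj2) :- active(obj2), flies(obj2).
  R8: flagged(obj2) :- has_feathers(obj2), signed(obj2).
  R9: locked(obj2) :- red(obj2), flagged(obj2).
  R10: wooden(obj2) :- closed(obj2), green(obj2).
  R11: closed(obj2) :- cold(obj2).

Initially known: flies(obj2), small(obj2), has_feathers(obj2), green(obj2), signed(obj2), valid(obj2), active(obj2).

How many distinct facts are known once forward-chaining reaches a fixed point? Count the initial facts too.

Round 1: R2 [red(obj2) :- valid(obj2).]; R6 [ready(obj2) :- signed(obj2), green(obj2).]; R7 [penguin(obj2) :- active(obj2), flies(obj2).]; R8 [flagged(obj2) :- has_feathers(obj2), signed(obj2).]. Adds red(obj2), ready(obj2), penguin(obj2), flagged(obj2).
Round 2: R1 [mammal(obj2) :- flagged(obj2), signed(obj2).]; R9 [locked(obj2) :- red(obj2), flagged(obj2).]. Adds mammal(obj2), locked(obj2).
Round 3: R3 [visible(obj2) :- green(obj2), locked(obj2).]; R5 [cold(obj2) :- locked(obj2), penguin(obj2).]. Adds visible(obj2), cold(obj2).
Round 4: R11 [closed(obj2) :- cold(obj2).]. Adds closed(obj2).
Round 5: R10 [wooden(obj2) :- closed(obj2), green(obj2).]. Adds wooden(obj2).
Closure: {active(obj2), closed(obj2), cold(obj2), flagged(obj2), flies(obj2), green(obj2), has_feathers(obj2), locked(obj2), mammal(obj2), penguin(obj2), ready(obj2), red(obj2), signed(obj2), small(obj2), valid(obj2), visible(obj2), wooden(obj2)} — 17 facts.

17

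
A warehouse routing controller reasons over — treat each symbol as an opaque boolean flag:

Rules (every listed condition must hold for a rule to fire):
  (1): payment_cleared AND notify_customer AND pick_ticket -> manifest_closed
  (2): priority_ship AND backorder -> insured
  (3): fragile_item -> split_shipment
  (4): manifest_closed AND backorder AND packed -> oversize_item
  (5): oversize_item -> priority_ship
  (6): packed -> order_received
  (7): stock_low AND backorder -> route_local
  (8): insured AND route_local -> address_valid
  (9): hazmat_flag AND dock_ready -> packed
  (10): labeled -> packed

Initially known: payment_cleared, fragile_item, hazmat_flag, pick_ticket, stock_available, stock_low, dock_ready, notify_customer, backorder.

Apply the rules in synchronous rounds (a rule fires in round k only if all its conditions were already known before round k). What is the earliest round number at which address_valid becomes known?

Round 1: (1) [payment_cleared AND notify_customer AND pick_ticket -> manifest_closed]; (3) [fragile_item -> split_shipment]; (7) [stock_low AND backorder -> route_local]; (9) [hazmat_flag AND dock_ready -> packed]. Adds manifest_closed, split_shipment, route_local, packed.
Round 2: (4) [manifest_closed AND backorder AND packed -> oversize_item]; (6) [packed -> order_received]. Adds oversize_item, order_received.
Round 3: (5) [oversize_item -> priority_ship]. Adds priority_ship.
Round 4: (2) [priority_ship AND backorder -> insured]. Adds insured.
Round 5: (8) [insured AND route_local -> address_valid]. Adds address_valid.
address_valid first appears in round 5.

5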